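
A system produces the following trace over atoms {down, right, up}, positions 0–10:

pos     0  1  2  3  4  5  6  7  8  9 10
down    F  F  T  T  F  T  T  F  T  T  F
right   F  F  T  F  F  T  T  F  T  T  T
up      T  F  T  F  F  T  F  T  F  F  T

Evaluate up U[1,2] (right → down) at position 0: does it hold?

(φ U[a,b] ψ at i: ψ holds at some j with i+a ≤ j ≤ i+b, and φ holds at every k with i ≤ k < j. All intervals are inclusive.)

Need some j in [1,2] with (right → down), and up at every k in [0,j-1].
  j=1: (right → down) holds; up holds at every k in [0,0] → satisfied.

Yes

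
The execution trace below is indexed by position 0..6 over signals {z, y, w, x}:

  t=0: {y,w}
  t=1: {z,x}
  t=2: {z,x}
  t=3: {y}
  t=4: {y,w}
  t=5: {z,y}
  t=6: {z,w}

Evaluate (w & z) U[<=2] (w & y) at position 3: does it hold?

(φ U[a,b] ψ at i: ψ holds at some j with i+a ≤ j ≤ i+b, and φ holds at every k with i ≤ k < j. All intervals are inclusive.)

Does not hold

Need some j in [3,5] with (w & y), and (w & z) at every k in [3,j-1].
  j=3: (w & y) false.
  j=4: (w & y) holds, but (w & z) fails at k=3 → not this j.
  j=5: (w & y) false.
No j in the window works → until fails.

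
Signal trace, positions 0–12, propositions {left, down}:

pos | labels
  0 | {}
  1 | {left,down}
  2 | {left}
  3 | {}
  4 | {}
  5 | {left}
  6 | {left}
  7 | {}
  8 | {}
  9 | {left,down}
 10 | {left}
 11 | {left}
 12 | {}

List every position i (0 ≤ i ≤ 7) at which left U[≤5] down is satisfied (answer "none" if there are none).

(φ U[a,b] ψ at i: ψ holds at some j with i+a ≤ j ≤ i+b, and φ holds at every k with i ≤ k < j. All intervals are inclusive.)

1

Evaluate at each i in [0,7]:
  i=0: ✗ (lhs fails at k=0 before rhs at j=1)
  i=1: ✓ (rhs at j=1)
  i=2: ✗ (no rhs in [2,7])
  i=3: ✗ (no rhs in [3,8])
  i=4: ✗ (lhs fails at k=4 before rhs at j=9)
  i=5: ✗ (lhs fails at k=7 before rhs at j=9)
  i=6: ✗ (lhs fails at k=7 before rhs at j=9)
  i=7: ✗ (lhs fails at k=7 before rhs at j=9)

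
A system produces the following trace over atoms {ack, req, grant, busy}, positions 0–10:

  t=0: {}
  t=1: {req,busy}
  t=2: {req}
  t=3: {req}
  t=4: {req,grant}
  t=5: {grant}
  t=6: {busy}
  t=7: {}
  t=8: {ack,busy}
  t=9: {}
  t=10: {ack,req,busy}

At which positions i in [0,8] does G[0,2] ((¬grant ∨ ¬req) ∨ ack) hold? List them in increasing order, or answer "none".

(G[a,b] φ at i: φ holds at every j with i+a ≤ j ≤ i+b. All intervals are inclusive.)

Evaluate at each i in [0,8]:
  i=0: ✓ (all of [0,2])
  i=1: ✓ (all of [1,3])
  i=2: ✗ (fails at j=4)
  i=3: ✗ (fails at j=4)
  i=4: ✗ (fails at j=4)
  i=5: ✓ (all of [5,7])
  i=6: ✓ (all of [6,8])
  i=7: ✓ (all of [7,9])
  i=8: ✓ (all of [8,10])

0, 1, 5, 6, 7, 8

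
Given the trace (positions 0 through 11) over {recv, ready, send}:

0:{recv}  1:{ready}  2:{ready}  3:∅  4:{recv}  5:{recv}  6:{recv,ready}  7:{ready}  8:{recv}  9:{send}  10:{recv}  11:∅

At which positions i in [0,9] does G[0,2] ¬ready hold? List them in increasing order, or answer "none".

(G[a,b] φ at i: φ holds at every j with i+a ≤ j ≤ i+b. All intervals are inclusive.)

Evaluate at each i in [0,9]:
  i=0: ✗ (fails at j=1)
  i=1: ✗ (fails at j=1)
  i=2: ✗ (fails at j=2)
  i=3: ✓ (all of [3,5])
  i=4: ✗ (fails at j=6)
  i=5: ✗ (fails at j=6)
  i=6: ✗ (fails at j=6)
  i=7: ✗ (fails at j=7)
  i=8: ✓ (all of [8,10])
  i=9: ✓ (all of [9,11])

3, 8, 9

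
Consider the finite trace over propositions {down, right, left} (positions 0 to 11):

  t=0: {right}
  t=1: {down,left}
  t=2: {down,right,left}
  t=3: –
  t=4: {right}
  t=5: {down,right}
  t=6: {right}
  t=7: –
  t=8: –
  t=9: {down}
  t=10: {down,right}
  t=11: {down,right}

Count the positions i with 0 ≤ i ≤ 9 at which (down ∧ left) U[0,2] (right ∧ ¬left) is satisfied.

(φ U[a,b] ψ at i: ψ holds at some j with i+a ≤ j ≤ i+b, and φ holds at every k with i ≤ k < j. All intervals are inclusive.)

Evaluate at each i in [0,9]:
  i=0: ✓ (rhs at j=0)
  i=1: ✗ (no rhs in [1,3])
  i=2: ✗ (lhs fails at k=3 before rhs at j=4)
  i=3: ✗ (lhs fails at k=3 before rhs at j=4)
  i=4: ✓ (rhs at j=4)
  i=5: ✓ (rhs at j=5)
  i=6: ✓ (rhs at j=6)
  i=7: ✗ (no rhs in [7,9])
  i=8: ✗ (lhs fails at k=8 before rhs at j=10)
  i=9: ✗ (lhs fails at k=9 before rhs at j=10)
Positions where it holds: {0, 4, 5, 6} → 4.

4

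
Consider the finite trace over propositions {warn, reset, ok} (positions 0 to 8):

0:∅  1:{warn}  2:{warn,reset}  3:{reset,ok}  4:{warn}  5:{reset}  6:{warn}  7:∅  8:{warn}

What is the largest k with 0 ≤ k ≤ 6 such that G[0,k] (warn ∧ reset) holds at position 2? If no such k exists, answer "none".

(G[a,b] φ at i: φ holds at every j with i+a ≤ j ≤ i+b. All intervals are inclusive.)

0

(warn ∧ reset) must hold from j=2 onward; find where it first fails.
  j=2: holds
  j=3: fails
Holds on [2,2], so largest k = 0.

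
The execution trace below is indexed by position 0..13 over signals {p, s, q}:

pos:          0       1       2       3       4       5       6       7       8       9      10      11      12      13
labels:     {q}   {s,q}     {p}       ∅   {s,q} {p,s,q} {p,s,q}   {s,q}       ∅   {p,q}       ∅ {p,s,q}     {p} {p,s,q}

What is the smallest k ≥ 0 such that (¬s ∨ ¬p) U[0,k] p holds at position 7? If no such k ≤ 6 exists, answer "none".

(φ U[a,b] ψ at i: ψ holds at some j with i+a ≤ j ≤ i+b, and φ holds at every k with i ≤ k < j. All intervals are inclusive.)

Need earliest j ≥ 7 with p, and (¬s ∨ ¬p) at every k in [7,j-1].
  j=7: rhs fails.
  j=8: rhs fails.
  j=9: rhs holds; lhs holds on [7,8]. k = 2.

2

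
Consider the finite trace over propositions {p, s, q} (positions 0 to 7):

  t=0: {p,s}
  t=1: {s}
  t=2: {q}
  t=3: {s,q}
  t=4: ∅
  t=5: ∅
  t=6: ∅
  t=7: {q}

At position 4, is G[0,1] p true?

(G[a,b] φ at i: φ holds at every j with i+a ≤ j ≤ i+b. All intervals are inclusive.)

False

Check p at every j in [4,5]:
  j=4: false
  j=5: false
Fails at j=4 → formula fails.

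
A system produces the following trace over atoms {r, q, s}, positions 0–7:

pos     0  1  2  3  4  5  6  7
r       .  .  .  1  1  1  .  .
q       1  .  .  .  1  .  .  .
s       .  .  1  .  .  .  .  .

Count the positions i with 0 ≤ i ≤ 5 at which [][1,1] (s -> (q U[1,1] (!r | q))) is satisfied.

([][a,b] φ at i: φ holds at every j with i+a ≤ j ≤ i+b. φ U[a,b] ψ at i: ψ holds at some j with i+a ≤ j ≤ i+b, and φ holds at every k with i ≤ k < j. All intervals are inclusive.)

Evaluate at each i in [0,5]:
  i=0: ✓ (all of [1,1])
  i=1: ✗ (fails at j=2)
  i=2: ✓ (all of [3,3])
  i=3: ✓ (all of [4,4])
  i=4: ✓ (all of [5,5])
  i=5: ✓ (all of [6,6])
Positions where it holds: {0, 2, 3, 4, 5} → 5.

5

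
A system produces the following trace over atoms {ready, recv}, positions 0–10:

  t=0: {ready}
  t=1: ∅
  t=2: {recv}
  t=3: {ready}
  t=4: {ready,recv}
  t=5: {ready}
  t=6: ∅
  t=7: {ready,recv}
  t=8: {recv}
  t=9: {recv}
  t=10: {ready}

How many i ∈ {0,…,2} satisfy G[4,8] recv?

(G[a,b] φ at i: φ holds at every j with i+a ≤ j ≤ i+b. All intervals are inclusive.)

Evaluate at each i in [0,2]:
  i=0: ✗ (fails at j=5)
  i=1: ✗ (fails at j=5)
  i=2: ✗ (fails at j=6)
Positions where it holds: {} → 0.

0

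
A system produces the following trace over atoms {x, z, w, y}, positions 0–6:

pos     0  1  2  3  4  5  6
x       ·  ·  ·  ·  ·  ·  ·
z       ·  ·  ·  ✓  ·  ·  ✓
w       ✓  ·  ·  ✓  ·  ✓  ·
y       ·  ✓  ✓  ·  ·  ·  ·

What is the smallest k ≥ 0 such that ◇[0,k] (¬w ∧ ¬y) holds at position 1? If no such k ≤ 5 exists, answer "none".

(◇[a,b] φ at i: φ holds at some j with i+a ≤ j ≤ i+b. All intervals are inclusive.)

3

Scan j = 1,2,… for (¬w ∧ ¬y):
  j=1: fails
  j=2: fails
  j=3: fails
  j=4: holds
First hit at j=4, so smallest k = 4-1 = 3.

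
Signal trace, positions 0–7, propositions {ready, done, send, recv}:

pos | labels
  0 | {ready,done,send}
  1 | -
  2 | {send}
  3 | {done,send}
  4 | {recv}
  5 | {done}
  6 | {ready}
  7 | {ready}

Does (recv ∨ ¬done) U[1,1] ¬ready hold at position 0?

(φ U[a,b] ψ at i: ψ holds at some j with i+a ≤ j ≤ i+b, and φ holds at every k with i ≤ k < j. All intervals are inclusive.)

False

Need some j in [1,1] with ¬ready, and (recv ∨ ¬done) at every k in [0,j-1].
  j=1: ¬ready holds, but (recv ∨ ¬done) fails at k=0 → not this j.
No j in the window works → until fails.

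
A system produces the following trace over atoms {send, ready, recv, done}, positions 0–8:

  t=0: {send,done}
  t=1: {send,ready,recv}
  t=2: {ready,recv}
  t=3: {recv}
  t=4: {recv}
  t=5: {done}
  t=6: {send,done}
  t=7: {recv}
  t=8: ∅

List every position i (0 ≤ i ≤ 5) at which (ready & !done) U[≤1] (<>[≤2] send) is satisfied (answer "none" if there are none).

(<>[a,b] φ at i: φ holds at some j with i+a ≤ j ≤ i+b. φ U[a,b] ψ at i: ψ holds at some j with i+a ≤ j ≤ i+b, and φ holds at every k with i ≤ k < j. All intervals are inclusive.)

0, 1, 4, 5

Evaluate at each i in [0,5]:
  i=0: ✓ (rhs at j=0)
  i=1: ✓ (rhs at j=1)
  i=2: ✗ (no rhs in [2,3])
  i=3: ✗ (lhs fails at k=3 before rhs at j=4)
  i=4: ✓ (rhs at j=4)
  i=5: ✓ (rhs at j=5)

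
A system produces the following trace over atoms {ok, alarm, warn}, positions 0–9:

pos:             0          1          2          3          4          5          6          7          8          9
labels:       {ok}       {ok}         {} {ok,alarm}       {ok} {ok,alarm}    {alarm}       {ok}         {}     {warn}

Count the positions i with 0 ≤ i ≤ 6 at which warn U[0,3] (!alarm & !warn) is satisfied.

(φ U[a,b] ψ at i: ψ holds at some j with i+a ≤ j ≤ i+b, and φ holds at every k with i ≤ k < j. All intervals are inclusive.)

4

Evaluate at each i in [0,6]:
  i=0: ✓ (rhs at j=0)
  i=1: ✓ (rhs at j=1)
  i=2: ✓ (rhs at j=2)
  i=3: ✗ (lhs fails at k=3 before rhs at j=4)
  i=4: ✓ (rhs at j=4)
  i=5: ✗ (lhs fails at k=5 before rhs at j=7)
  i=6: ✗ (lhs fails at k=6 before rhs at j=7)
Positions where it holds: {0, 1, 2, 4} → 4.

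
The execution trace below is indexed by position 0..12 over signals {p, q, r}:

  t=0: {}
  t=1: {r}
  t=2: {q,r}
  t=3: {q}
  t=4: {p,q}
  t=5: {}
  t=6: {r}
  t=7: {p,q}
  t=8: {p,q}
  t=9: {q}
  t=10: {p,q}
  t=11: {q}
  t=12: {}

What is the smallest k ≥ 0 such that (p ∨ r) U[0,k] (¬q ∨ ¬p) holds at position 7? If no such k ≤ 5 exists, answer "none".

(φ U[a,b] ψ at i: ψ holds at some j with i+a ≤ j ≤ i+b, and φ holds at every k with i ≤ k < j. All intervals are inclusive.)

2

Need earliest j ≥ 7 with (¬q ∨ ¬p), and (p ∨ r) at every k in [7,j-1].
  j=7: rhs fails.
  j=8: rhs fails.
  j=9: rhs holds; lhs holds on [7,8]. k = 2.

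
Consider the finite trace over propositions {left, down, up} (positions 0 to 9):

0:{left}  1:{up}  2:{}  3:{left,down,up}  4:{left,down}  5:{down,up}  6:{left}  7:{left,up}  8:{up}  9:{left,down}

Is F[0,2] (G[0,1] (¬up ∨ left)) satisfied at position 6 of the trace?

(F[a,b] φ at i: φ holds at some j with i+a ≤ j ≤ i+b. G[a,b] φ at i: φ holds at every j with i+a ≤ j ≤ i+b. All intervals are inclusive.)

True

Check G[0,1] (¬up ∨ left) at each j in [6,8]:
  j=6: holds on [6,7]
  j=7: fails at 8
  j=8: fails at 8
Found at j=6 → formula holds.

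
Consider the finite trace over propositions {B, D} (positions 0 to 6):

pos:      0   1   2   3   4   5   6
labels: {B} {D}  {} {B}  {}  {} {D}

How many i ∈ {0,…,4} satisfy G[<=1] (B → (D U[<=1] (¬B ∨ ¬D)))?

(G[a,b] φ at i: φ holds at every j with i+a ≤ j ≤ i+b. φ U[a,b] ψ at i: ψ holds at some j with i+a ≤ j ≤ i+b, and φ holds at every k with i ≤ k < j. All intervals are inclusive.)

Evaluate at each i in [0,4]:
  i=0: ✓ (all of [0,1])
  i=1: ✓ (all of [1,2])
  i=2: ✓ (all of [2,3])
  i=3: ✓ (all of [3,4])
  i=4: ✓ (all of [4,5])
Positions where it holds: {0, 1, 2, 3, 4} → 5.

5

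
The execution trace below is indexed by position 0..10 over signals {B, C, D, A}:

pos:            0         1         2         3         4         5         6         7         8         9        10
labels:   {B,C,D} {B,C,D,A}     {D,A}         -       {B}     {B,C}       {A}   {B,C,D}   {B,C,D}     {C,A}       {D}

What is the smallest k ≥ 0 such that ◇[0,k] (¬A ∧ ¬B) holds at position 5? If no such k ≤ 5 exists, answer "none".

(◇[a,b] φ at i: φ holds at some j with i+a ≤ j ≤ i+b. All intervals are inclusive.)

5

Scan j = 5,6,… for (¬A ∧ ¬B):
  j=5: fails
  j=6: fails
  j=7: fails
  j=8: fails
  j=9: fails
  j=10: holds
First hit at j=10, so smallest k = 10-5 = 5.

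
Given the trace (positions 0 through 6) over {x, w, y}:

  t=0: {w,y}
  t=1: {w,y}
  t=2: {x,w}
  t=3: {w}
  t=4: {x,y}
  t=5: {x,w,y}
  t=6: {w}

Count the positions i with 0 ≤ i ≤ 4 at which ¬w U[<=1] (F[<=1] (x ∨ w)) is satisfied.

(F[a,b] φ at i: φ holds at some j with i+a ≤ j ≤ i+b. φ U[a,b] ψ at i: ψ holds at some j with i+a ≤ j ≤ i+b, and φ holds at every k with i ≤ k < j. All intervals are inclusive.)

5

Evaluate at each i in [0,4]:
  i=0: ✓ (rhs at j=0)
  i=1: ✓ (rhs at j=1)
  i=2: ✓ (rhs at j=2)
  i=3: ✓ (rhs at j=3)
  i=4: ✓ (rhs at j=4)
Positions where it holds: {0, 1, 2, 3, 4} → 5.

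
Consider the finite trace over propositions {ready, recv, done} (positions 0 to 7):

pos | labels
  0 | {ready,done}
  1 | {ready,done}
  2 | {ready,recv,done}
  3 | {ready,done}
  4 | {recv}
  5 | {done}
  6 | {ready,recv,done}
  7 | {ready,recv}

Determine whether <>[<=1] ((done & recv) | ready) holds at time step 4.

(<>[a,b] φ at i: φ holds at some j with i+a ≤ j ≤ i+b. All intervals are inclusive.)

No

Check ((done & recv) | ready) at each j in [4,5]:
  j=4: false
  j=5: false
No position in the window satisfies it → formula fails.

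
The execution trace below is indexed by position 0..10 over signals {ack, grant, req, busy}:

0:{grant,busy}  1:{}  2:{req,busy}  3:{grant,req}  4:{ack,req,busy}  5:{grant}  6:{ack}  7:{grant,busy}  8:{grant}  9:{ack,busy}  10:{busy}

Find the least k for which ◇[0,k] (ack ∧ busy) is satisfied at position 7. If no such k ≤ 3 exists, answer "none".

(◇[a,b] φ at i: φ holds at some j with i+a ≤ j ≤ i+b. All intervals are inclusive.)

2

Scan j = 7,8,… for (ack ∧ busy):
  j=7: fails
  j=8: fails
  j=9: holds
First hit at j=9, so smallest k = 9-7 = 2.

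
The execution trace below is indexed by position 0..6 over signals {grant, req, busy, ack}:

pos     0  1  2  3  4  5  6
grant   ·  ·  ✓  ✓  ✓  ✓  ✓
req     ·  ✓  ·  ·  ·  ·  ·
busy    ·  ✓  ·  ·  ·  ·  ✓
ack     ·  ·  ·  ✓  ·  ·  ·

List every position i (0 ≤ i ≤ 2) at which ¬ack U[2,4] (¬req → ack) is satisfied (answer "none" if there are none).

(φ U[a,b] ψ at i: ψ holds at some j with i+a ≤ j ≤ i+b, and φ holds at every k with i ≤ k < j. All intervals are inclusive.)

0, 1

Evaluate at each i in [0,2]:
  i=0: ✓ (rhs at j=3; lhs holds on [0,2])
  i=1: ✓ (rhs at j=3; lhs holds on [1,2])
  i=2: ✗ (no rhs in [4,6])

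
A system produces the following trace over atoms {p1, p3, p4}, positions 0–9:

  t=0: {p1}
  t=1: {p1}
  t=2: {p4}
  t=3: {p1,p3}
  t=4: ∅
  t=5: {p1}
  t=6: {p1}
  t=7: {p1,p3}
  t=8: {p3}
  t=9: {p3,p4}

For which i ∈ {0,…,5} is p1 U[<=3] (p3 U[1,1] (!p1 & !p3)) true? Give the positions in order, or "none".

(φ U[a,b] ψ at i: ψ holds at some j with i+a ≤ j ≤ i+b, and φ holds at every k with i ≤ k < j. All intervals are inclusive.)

Evaluate at each i in [0,5]:
  i=0: ✗ (lhs fails at k=2 before rhs at j=3)
  i=1: ✗ (lhs fails at k=2 before rhs at j=3)
  i=2: ✗ (lhs fails at k=2 before rhs at j=3)
  i=3: ✓ (rhs at j=3)
  i=4: ✗ (no rhs in [4,7])
  i=5: ✗ (no rhs in [5,8])

3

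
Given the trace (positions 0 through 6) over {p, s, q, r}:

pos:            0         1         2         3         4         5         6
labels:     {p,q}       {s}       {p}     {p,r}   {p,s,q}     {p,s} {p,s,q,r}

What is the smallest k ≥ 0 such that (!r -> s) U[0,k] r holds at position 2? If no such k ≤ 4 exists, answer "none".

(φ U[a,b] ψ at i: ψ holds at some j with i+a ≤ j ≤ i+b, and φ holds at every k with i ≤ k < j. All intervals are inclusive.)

Need earliest j ≥ 2 with r, and (!r -> s) at every k in [2,j-1].
  j=2: rhs fails.
  j=3: rhs holds but lhs fails at k=2.
  j=4: rhs fails.
  j=5: rhs fails.
  j=6: rhs holds but lhs fails at k=2.
No witness within the range → none.

none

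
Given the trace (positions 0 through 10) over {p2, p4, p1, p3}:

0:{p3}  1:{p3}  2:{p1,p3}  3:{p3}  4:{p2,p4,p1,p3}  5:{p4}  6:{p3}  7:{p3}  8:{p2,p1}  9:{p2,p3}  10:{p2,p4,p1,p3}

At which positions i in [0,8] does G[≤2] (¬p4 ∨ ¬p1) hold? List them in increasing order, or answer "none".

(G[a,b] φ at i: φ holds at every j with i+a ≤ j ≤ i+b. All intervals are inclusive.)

0, 1, 5, 6, 7

Evaluate at each i in [0,8]:
  i=0: ✓ (all of [0,2])
  i=1: ✓ (all of [1,3])
  i=2: ✗ (fails at j=4)
  i=3: ✗ (fails at j=4)
  i=4: ✗ (fails at j=4)
  i=5: ✓ (all of [5,7])
  i=6: ✓ (all of [6,8])
  i=7: ✓ (all of [7,9])
  i=8: ✗ (fails at j=10)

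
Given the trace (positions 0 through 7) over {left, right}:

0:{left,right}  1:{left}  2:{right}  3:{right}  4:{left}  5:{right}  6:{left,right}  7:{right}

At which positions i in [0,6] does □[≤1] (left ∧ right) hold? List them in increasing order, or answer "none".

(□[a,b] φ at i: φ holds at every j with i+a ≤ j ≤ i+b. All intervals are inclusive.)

Evaluate at each i in [0,6]:
  i=0: ✗ (fails at j=1)
  i=1: ✗ (fails at j=1)
  i=2: ✗ (fails at j=2)
  i=3: ✗ (fails at j=3)
  i=4: ✗ (fails at j=4)
  i=5: ✗ (fails at j=5)
  i=6: ✗ (fails at j=7)

none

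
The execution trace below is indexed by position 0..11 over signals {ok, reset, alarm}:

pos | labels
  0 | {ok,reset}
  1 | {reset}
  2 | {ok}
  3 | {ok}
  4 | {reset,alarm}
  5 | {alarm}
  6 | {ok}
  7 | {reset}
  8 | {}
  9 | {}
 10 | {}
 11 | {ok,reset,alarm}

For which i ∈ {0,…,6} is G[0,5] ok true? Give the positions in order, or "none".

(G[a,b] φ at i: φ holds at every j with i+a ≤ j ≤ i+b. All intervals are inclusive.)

none

Evaluate at each i in [0,6]:
  i=0: ✗ (fails at j=1)
  i=1: ✗ (fails at j=1)
  i=2: ✗ (fails at j=4)
  i=3: ✗ (fails at j=4)
  i=4: ✗ (fails at j=4)
  i=5: ✗ (fails at j=5)
  i=6: ✗ (fails at j=7)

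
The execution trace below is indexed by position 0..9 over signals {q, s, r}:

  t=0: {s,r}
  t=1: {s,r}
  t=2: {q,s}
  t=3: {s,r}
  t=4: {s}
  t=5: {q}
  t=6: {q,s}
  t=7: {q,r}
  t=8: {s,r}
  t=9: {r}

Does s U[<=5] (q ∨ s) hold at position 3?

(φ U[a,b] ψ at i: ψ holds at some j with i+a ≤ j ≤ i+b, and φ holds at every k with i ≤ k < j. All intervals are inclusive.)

True

Need some j in [3,8] with (q ∨ s), and s at every k in [3,j-1].
  j=3: (q ∨ s) holds; no prefix to check → satisfied.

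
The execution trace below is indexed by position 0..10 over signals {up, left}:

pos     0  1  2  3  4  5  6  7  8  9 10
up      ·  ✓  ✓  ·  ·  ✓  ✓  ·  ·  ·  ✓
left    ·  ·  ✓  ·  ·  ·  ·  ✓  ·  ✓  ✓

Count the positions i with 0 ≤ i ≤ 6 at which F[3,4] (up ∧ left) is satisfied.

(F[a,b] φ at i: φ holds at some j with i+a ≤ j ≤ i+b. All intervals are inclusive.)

1

Evaluate at each i in [0,6]:
  i=0: ✗ (none in [3,4])
  i=1: ✗ (none in [4,5])
  i=2: ✗ (none in [5,6])
  i=3: ✗ (none in [6,7])
  i=4: ✗ (none in [7,8])
  i=5: ✗ (none in [8,9])
  i=6: ✓ (witness j=10)
Positions where it holds: {6} → 1.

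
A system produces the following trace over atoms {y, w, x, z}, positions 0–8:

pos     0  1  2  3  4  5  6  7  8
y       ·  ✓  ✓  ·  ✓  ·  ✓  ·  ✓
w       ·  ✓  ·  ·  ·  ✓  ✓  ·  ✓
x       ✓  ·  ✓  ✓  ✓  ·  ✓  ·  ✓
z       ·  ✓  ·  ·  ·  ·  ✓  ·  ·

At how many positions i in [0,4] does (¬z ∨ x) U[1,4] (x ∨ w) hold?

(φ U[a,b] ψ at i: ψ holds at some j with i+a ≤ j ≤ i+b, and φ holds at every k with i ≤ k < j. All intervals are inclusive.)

Evaluate at each i in [0,4]:
  i=0: ✓ (rhs at j=1; lhs holds on [0,0])
  i=1: ✗ (lhs fails at k=1 before rhs at j=2)
  i=2: ✓ (rhs at j=3; lhs holds on [2,2])
  i=3: ✓ (rhs at j=4; lhs holds on [3,3])
  i=4: ✓ (rhs at j=5; lhs holds on [4,4])
Positions where it holds: {0, 2, 3, 4} → 4.

4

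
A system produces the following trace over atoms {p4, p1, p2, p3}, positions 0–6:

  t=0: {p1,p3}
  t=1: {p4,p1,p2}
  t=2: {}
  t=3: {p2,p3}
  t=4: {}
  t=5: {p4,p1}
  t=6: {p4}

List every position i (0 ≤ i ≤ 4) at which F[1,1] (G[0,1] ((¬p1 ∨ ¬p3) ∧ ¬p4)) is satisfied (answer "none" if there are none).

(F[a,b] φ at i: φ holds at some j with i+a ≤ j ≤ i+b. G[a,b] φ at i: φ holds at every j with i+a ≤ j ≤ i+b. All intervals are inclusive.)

Evaluate at each i in [0,4]:
  i=0: ✗ (none in [1,1])
  i=1: ✓ (witness j=2)
  i=2: ✓ (witness j=3)
  i=3: ✗ (none in [4,4])
  i=4: ✗ (none in [5,5])

1, 2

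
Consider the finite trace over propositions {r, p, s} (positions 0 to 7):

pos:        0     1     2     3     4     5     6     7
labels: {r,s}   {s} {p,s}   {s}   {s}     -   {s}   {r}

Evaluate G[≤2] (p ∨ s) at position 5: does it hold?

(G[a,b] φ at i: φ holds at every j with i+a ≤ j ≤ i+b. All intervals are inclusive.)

No

Check (p ∨ s) at every j in [5,7]:
  j=5: false
  j=6: true
  j=7: false
Fails at j=5 → formula fails.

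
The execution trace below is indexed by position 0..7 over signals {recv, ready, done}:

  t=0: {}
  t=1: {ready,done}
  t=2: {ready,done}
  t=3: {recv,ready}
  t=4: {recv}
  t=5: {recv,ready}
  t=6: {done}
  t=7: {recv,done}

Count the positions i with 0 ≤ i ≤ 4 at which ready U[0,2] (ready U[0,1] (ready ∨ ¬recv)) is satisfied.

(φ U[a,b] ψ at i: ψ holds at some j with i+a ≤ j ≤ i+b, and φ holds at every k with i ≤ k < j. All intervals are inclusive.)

4

Evaluate at each i in [0,4]:
  i=0: ✓ (rhs at j=0)
  i=1: ✓ (rhs at j=1)
  i=2: ✓ (rhs at j=2)
  i=3: ✓ (rhs at j=3)
  i=4: ✗ (lhs fails at k=4 before rhs at j=5)
Positions where it holds: {0, 1, 2, 3} → 4.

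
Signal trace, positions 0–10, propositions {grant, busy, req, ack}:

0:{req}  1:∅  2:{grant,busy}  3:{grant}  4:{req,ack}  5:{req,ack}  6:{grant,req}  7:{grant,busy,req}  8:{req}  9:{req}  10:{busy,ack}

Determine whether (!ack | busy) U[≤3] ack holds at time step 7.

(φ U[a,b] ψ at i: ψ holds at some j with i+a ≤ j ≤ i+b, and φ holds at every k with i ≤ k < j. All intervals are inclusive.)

Yes

Need some j in [7,10] with ack, and (!ack | busy) at every k in [7,j-1].
  j=7: ack false.
  j=8: ack false.
  j=9: ack false.
  j=10: ack holds; (!ack | busy) holds at every k in [7,9] → satisfied.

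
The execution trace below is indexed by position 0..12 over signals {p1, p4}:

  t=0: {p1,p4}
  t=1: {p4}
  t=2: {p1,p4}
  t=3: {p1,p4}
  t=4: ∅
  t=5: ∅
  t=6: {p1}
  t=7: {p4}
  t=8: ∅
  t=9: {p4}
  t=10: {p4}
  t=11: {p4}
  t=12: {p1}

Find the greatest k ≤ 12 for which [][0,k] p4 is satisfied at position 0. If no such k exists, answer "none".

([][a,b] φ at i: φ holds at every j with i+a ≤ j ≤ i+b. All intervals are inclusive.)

p4 must hold from j=0 onward; find where it first fails.
  j=0: holds
  j=1: holds
  j=2: holds
  j=3: holds
  j=4: fails
Holds on [0,3], so largest k = 3.

3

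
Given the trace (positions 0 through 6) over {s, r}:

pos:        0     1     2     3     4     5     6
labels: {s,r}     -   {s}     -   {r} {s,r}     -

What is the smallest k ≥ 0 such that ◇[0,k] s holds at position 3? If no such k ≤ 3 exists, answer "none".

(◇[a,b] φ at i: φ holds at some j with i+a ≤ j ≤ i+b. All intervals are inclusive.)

Scan j = 3,4,… for s:
  j=3: fails
  j=4: fails
  j=5: holds
First hit at j=5, so smallest k = 5-3 = 2.

2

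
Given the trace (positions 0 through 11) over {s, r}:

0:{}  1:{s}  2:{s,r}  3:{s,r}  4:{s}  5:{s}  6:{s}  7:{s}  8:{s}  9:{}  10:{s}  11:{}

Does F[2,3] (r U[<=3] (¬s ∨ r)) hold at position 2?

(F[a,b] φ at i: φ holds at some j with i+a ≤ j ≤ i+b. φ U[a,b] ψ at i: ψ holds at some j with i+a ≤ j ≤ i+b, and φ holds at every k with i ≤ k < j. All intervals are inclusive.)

False

Check (r U[<=3] (¬s ∨ r)) at each j in [4,5]:
  j=4: fails
  j=5: fails
No position in the window satisfies it → formula fails.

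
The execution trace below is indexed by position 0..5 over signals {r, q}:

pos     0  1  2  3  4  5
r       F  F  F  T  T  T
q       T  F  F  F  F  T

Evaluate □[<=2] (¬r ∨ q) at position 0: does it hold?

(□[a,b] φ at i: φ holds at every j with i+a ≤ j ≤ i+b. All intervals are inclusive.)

Check (¬r ∨ q) at every j in [0,2]:
  j=0: true
  j=1: true
  j=2: true
All positions satisfy it → formula holds.

Yes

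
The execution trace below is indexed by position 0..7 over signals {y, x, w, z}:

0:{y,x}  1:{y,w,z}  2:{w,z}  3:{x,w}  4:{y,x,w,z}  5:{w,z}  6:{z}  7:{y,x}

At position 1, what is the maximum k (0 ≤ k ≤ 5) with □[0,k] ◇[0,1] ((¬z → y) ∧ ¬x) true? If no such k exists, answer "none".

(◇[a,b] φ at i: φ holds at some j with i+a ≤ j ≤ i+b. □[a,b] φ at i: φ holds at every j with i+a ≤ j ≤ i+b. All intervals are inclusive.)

◇[0,1] ((¬z → y) ∧ ¬x) must hold from j=1 onward; find where it first fails.
  j=1: holds
  j=2: holds
  j=3: fails
Holds on [1,2], so largest k = 1.

1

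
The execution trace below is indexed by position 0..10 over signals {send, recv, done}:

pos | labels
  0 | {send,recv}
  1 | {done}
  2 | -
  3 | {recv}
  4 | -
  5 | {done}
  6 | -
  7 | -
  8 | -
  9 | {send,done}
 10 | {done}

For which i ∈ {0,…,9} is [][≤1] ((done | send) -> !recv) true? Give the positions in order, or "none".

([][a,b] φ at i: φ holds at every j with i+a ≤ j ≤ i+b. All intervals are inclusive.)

Evaluate at each i in [0,9]:
  i=0: ✗ (fails at j=0)
  i=1: ✓ (all of [1,2])
  i=2: ✓ (all of [2,3])
  i=3: ✓ (all of [3,4])
  i=4: ✓ (all of [4,5])
  i=5: ✓ (all of [5,6])
  i=6: ✓ (all of [6,7])
  i=7: ✓ (all of [7,8])
  i=8: ✓ (all of [8,9])
  i=9: ✓ (all of [9,10])

1, 2, 3, 4, 5, 6, 7, 8, 9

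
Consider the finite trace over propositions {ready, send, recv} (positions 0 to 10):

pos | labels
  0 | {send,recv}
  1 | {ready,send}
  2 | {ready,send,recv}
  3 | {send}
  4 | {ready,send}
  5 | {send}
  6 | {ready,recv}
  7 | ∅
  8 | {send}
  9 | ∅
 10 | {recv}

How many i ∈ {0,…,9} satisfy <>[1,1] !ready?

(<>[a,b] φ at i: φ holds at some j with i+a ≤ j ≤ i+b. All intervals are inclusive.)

6

Evaluate at each i in [0,9]:
  i=0: ✗ (none in [1,1])
  i=1: ✗ (none in [2,2])
  i=2: ✓ (witness j=3)
  i=3: ✗ (none in [4,4])
  i=4: ✓ (witness j=5)
  i=5: ✗ (none in [6,6])
  i=6: ✓ (witness j=7)
  i=7: ✓ (witness j=8)
  i=8: ✓ (witness j=9)
  i=9: ✓ (witness j=10)
Positions where it holds: {2, 4, 6, 7, 8, 9} → 6.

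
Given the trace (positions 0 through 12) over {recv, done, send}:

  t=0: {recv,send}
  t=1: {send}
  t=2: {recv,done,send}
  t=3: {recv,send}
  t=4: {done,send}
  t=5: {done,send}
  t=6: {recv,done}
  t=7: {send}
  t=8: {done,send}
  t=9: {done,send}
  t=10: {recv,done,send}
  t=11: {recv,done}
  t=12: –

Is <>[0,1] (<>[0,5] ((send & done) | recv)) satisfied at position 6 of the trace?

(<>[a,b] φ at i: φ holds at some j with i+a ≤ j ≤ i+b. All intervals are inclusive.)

Check <>[0,5] ((send & done) | recv) at each j in [6,7]:
  j=6: holds (witness at 6)
  j=7: holds (witness at 8)
Found at j=6 → formula holds.

Holds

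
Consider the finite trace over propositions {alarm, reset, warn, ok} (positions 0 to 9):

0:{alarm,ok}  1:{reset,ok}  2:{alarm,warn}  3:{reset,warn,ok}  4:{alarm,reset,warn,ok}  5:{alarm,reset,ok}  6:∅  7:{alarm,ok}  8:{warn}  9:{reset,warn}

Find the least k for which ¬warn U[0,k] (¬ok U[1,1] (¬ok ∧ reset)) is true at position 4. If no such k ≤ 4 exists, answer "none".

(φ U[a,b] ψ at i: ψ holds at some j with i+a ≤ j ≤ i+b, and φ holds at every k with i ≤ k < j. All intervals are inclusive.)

Need earliest j ≥ 4 with (¬ok U[1,1] (¬ok ∧ reset)), and ¬warn at every k in [4,j-1].
  j=4: rhs fails.
  j=5: rhs fails.
  j=6: rhs fails.
  j=7: rhs fails.
  j=8: rhs holds but lhs fails at k=4.
No witness within the range → none.

none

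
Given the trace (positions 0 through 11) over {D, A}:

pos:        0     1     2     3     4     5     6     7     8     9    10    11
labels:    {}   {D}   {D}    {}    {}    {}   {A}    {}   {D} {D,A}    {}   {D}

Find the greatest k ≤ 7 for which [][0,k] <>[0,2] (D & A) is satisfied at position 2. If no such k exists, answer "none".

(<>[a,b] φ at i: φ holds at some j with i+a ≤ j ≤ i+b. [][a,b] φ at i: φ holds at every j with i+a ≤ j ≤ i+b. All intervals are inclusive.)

<>[0,2] (D & A) must hold from j=2 onward; find where it first fails.
  j=2: fails → no k works.

none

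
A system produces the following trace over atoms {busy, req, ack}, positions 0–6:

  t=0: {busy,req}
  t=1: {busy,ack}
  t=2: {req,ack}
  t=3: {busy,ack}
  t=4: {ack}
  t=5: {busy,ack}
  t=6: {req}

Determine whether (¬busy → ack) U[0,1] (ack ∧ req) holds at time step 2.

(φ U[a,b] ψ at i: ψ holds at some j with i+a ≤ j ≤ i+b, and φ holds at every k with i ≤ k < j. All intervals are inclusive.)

Holds

Need some j in [2,3] with (ack ∧ req), and (¬busy → ack) at every k in [2,j-1].
  j=2: (ack ∧ req) holds; no prefix to check → satisfied.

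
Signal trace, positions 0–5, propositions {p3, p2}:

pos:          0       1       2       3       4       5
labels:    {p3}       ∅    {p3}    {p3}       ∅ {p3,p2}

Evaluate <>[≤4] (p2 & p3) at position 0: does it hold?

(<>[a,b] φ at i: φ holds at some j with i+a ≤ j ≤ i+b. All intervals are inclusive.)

Check (p2 & p3) at each j in [0,4]:
  j=0: false
  j=1: false
  j=2: false
  j=3: false
  j=4: false
No position in the window satisfies it → formula fails.

False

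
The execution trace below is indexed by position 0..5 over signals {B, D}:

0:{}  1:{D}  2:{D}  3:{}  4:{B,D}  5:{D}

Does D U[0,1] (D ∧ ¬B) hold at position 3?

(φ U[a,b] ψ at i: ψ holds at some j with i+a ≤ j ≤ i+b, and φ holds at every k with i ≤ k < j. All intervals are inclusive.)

Need some j in [3,4] with (D ∧ ¬B), and D at every k in [3,j-1].
  j=3: (D ∧ ¬B) false.
  j=4: (D ∧ ¬B) false.
No j in the window works → until fails.

False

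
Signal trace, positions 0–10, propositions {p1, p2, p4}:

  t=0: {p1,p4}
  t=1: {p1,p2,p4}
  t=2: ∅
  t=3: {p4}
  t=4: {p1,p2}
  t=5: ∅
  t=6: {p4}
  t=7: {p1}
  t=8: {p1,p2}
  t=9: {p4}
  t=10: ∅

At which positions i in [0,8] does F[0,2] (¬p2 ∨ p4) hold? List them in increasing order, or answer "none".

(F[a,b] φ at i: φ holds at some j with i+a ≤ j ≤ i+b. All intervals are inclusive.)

0, 1, 2, 3, 4, 5, 6, 7, 8

Evaluate at each i in [0,8]:
  i=0: ✓ (witness j=0)
  i=1: ✓ (witness j=1)
  i=2: ✓ (witness j=2)
  i=3: ✓ (witness j=3)
  i=4: ✓ (witness j=5)
  i=5: ✓ (witness j=5)
  i=6: ✓ (witness j=6)
  i=7: ✓ (witness j=7)
  i=8: ✓ (witness j=9)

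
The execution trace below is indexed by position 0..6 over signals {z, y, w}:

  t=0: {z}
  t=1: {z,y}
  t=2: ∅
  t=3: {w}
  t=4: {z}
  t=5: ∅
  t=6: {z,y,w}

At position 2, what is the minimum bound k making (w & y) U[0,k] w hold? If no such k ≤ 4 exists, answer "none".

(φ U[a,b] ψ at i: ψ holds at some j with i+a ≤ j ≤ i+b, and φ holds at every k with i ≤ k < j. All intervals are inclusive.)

none

Need earliest j ≥ 2 with w, and (w & y) at every k in [2,j-1].
  j=2: rhs fails.
  j=3: rhs holds but lhs fails at k=2.
  j=4: rhs fails.
  j=5: rhs fails.
  j=6: rhs holds but lhs fails at k=2.
No witness within the range → none.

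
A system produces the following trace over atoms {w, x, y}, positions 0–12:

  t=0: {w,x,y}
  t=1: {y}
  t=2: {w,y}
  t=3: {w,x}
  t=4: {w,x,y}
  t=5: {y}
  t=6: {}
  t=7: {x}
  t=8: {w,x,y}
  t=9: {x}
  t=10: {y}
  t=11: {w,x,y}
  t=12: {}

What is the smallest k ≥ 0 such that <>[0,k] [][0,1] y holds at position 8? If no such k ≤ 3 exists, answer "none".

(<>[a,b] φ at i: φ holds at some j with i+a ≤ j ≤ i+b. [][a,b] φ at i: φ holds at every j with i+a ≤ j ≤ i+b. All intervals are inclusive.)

Scan j = 8,9,… for [][0,1] y:
  j=8: fails
  j=9: fails
  j=10: holds
First hit at j=10, so smallest k = 10-8 = 2.

2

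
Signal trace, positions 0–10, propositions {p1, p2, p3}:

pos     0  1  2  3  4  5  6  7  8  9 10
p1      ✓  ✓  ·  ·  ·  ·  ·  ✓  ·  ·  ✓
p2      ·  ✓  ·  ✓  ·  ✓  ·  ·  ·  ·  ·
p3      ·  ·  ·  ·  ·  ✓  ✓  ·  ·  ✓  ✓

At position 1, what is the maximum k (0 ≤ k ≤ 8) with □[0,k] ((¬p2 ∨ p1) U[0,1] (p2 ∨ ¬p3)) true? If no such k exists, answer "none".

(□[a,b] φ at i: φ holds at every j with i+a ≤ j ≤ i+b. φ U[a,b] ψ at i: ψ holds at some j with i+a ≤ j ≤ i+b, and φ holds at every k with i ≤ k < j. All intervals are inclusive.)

7

((¬p2 ∨ p1) U[0,1] (p2 ∨ ¬p3)) must hold from j=1 onward; find where it first fails.
  j=1: holds
  j=2: holds
  j=3: holds
  j=4: holds
  j=5: holds
  j=6: holds
  j=7: holds
  j=8: holds
  j=9: fails
Holds on [1,8], so largest k = 7.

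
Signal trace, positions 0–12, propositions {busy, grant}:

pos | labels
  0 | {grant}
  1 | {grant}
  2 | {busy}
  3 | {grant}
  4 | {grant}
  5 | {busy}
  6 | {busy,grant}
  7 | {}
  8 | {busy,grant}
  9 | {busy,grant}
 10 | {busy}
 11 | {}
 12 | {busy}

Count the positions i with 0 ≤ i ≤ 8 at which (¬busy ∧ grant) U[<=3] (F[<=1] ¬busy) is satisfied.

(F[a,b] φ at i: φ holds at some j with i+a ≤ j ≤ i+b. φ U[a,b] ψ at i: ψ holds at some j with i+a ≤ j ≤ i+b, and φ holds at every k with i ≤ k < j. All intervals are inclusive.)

7

Evaluate at each i in [0,8]:
  i=0: ✓ (rhs at j=0)
  i=1: ✓ (rhs at j=1)
  i=2: ✓ (rhs at j=2)
  i=3: ✓ (rhs at j=3)
  i=4: ✓ (rhs at j=4)
  i=5: ✗ (lhs fails at k=5 before rhs at j=6)
  i=6: ✓ (rhs at j=6)
  i=7: ✓ (rhs at j=7)
  i=8: ✗ (lhs fails at k=8 before rhs at j=10)
Positions where it holds: {0, 1, 2, 3, 4, 6, 7} → 7.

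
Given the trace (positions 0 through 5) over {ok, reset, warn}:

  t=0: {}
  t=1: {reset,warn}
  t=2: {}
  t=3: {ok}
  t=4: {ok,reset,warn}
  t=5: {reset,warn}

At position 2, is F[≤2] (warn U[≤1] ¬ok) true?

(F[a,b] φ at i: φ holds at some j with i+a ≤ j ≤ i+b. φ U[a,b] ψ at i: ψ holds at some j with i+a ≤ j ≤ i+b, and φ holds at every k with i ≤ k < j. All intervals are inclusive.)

Check (warn U[≤1] ¬ok) at each j in [2,4]:
  j=2: holds
  j=3: fails
  j=4: holds
Found at j=2 → formula holds.

Holds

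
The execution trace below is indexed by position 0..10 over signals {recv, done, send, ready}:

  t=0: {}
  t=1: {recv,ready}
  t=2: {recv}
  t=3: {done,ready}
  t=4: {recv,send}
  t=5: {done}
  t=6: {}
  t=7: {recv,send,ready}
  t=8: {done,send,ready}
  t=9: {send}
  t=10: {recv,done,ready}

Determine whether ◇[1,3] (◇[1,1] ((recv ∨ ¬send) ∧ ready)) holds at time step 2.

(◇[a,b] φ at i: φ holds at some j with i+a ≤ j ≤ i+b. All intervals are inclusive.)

False

Check ◇[1,1] ((recv ∨ ¬send) ∧ ready) at each j in [3,5]:
  j=3: fails (none in [4,4])
  j=4: fails (none in [5,5])
  j=5: fails (none in [6,6])
No position in the window satisfies it → formula fails.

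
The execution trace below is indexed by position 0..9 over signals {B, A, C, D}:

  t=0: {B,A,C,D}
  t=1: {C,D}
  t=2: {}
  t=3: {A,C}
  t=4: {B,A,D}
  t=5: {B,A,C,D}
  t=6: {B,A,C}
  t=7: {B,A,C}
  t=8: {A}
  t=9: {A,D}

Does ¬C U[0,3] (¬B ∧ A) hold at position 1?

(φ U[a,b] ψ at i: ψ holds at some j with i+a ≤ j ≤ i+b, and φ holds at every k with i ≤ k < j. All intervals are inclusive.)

Need some j in [1,4] with (¬B ∧ A), and ¬C at every k in [1,j-1].
  j=1: (¬B ∧ A) false.
  j=2: (¬B ∧ A) false.
  j=3: (¬B ∧ A) holds, but ¬C fails at k=1 → not this j.
  j=4: (¬B ∧ A) false.
No j in the window works → until fails.

No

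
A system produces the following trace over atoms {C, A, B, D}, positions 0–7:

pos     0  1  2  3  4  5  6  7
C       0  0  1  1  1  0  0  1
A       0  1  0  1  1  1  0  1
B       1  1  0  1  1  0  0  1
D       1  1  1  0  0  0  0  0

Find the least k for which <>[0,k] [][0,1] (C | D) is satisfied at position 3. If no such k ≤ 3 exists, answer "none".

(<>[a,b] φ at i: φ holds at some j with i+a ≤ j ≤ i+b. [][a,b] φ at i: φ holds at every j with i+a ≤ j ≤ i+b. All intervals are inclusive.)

Scan j = 3,4,… for [][0,1] (C | D):
  j=3: holds
First hit at j=3, so smallest k = 3-3 = 0.

0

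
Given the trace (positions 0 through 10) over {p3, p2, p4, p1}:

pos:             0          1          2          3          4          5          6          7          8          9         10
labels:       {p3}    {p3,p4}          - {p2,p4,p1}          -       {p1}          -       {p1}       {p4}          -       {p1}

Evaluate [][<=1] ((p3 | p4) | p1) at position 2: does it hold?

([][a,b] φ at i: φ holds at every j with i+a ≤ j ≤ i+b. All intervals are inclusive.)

False

Check ((p3 | p4) | p1) at every j in [2,3]:
  j=2: false
  j=3: true
Fails at j=2 → formula fails.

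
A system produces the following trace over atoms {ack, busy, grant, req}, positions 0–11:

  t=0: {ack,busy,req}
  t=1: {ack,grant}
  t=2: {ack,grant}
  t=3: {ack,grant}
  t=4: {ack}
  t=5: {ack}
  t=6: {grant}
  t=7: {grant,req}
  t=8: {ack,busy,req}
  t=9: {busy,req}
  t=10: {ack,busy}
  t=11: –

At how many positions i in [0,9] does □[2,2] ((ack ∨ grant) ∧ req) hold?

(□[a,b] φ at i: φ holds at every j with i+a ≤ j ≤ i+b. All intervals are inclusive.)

2

Evaluate at each i in [0,9]:
  i=0: ✗ (fails at j=2)
  i=1: ✗ (fails at j=3)
  i=2: ✗ (fails at j=4)
  i=3: ✗ (fails at j=5)
  i=4: ✗ (fails at j=6)
  i=5: ✓ (all of [7,7])
  i=6: ✓ (all of [8,8])
  i=7: ✗ (fails at j=9)
  i=8: ✗ (fails at j=10)
  i=9: ✗ (fails at j=11)
Positions where it holds: {5, 6} → 2.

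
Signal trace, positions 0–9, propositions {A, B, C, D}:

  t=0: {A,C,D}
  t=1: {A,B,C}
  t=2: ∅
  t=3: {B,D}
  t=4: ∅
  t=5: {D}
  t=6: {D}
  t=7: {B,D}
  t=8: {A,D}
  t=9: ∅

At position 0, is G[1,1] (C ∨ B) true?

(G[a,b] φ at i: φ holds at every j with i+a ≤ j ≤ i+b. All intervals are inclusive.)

Check (C ∨ B) at every j in [1,1]:
  j=1: true
All positions satisfy it → formula holds.

True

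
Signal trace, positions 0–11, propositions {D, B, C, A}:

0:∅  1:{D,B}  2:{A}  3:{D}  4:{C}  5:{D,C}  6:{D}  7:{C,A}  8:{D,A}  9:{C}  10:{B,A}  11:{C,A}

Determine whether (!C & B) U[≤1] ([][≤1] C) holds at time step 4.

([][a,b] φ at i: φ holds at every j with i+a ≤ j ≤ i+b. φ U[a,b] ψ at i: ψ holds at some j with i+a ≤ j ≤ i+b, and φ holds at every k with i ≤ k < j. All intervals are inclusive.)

Need some j in [4,5] with [][≤1] C, and (!C & B) at every k in [4,j-1].
  j=4: [][≤1] C holds; no prefix to check → satisfied.

True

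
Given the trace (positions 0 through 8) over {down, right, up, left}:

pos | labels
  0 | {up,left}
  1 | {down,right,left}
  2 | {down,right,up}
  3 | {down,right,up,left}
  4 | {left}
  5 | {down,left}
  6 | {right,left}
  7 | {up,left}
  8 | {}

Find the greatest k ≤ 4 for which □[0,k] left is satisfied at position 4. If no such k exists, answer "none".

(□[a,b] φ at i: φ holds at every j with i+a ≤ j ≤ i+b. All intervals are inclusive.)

3

left must hold from j=4 onward; find where it first fails.
  j=4: holds
  j=5: holds
  j=6: holds
  j=7: holds
  j=8: fails
Holds on [4,7], so largest k = 3.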